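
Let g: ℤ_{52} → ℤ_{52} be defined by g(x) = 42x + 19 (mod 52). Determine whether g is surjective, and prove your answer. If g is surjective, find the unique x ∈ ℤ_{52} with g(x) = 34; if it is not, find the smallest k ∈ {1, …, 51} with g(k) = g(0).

26

Since gcd(42, 52) = 2, we have 42x ≡ 0 (mod 2) for all x, so g(x) ≡ 1 (mod 2).
But 0 ≢ 1 (mod 2), so 0 ∈ ℤ_{52} has no preimage. Hence g is not surjective.
Since g is not surjective, we find the least positive k with g(k) = g(0): this means 42k ≡ 0 (mod 52), i.e. 52 ∣ 42k. Since gcd(42, 52) = 2, dividing through by 2 this holds exactly when 26 ∣ 21k, and as gcd(21, 26) = 1, exactly when 26 ∣ k.
The smallest positive such k is 26.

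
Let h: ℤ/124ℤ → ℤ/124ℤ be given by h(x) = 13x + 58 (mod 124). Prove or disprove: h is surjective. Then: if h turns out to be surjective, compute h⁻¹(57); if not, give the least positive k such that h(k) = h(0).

19

By definition, h is surjective if every y in the codomain equals h(x) for some x in the domain.
Since gcd(13, 124) = 1, 13 is invertible modulo 124. Euclid's algorithm: 124 = 9·13 + 7, 13 = 1·7 + 6, 7 = 1·6 + 1; back-substituting gives 1 = 105·13 − 11·124, so 13⁻¹ ≡ 105 (mod 124).
For any y ∈ ℤ/124ℤ, x = 105(y − 58) mod 124 satisfies h(x) = 13·105(y − 58) + 58 ≡ y (since 13·105 ≡ 1 mod 124). So every y has a preimage.
So h is surjective.
Since h is surjective, we find h⁻¹(57): we need 13x ≡ 57 − 58 ≡ 123 (mod 124). Using 13⁻¹ = 105: x ≡ 105·123 = 12915 = 104·124 + 19, so x = 19.
Check: h(19) = 13·19 + 58 = 305 = 2·124 + 57 ≡ 57 (mod 124).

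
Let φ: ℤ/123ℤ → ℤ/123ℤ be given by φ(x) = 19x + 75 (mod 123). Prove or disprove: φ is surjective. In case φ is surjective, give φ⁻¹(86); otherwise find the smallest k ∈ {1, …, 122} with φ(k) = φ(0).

20

Since gcd(19, 123) = 1, 19 is invertible modulo 123. Euclid's algorithm: 123 = 6·19 + 9, 19 = 2·9 + 1; back-substituting gives 1 = 13·19 − 2·123, so 19⁻¹ ≡ 13 (mod 123).
For any y ∈ ℤ/123ℤ, x = 13(y − 75) mod 123 satisfies φ(x) = 19·13(y − 75) + 75 ≡ y (since 19·13 ≡ 1 mod 123). So every y has a preimage.
Therefore φ is surjective.
Since φ is surjective, we find φ⁻¹(86): we need 19x ≡ 86 − 75 ≡ 11 (mod 123). Using 19⁻¹ = 13: x ≡ 13·11 = 143 = 1·123 + 20, so x = 20.
Check: φ(20) = 19·20 + 75 = 455 = 3·123 + 86 ≡ 86 (mod 123).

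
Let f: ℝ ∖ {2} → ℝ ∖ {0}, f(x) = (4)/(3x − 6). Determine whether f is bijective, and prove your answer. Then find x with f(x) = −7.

38/21

Suppose f(u) = f(v). Cross-multiplying: (4)(3v − 6) = (4)(3u − 6).
Expanding both sides and cancelling the symmetric terms leaves −12·(u − v) = 0. Since −12 ≠ 0, u = v. Thus f is injective.
For any y ≠ 0, solving y(3x − 6) = 4 for x gives a well-defined x ≠ 2. So f is surjective.
Hence f is bijective.
Solving f(x) = −7: cross-multiplying gives 4 = −7(3x − 6), which rearranges to 21x = 38, so x = 38/21.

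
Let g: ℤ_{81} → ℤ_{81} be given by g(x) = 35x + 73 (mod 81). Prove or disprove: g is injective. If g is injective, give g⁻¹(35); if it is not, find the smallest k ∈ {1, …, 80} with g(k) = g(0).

By definition, injectivity means: for all a, b in the domain, g(a) = g(b) implies a = b.
Suppose g(a) = g(b) in ℤ_{81}. Then 35a + 73 ≡ 35b + 73 (mod 81), thus 35(a − b) ≡ 0 (mod 81).
Since gcd(35, 81) = 1, 35 is invertible modulo 81, hence a − b ≡ 0 (mod 81), i.e. a = b.
So g is injective.
We now compute 35⁻¹ mod 81 explicitly. Euclid's algorithm: 81 = 2·35 + 11, 35 = 3·11 + 2, 11 = 5·2 + 1; back-substituting gives 1 = 44·35 − 19·81, so 35⁻¹ ≡ 44 (mod 81).
Since g is injective, we find g⁻¹(35): we need 35x ≡ 35 − 73 ≡ 43 (mod 81). Using 35⁻¹ = 44: x ≡ 44·43 = 1892 = 23·81 + 29, so x = 29.
Check: g(29) = 35·29 + 73 = 1088 = 13·81 + 35 ≡ 35 (mod 81).

29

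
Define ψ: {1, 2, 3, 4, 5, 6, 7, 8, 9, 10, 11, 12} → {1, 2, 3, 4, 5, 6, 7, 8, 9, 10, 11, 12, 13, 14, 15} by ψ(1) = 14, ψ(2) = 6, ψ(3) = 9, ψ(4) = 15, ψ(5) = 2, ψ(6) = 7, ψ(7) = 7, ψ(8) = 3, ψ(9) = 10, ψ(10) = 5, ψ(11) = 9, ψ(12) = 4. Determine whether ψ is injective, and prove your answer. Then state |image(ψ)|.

ψ(6) = 7 = ψ(7) with 6 ≠ 7, so ψ is not injective.
The image of ψ is {2, 3, 4, 5, 6, 7, 9, 10, 14, 15}, which has 10 elements.

10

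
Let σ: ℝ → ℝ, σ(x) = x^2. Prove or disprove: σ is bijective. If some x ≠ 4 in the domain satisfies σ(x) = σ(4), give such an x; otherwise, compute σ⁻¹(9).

σ(4) = 16 = (−4)^2 = σ(−4) (since 2 is even), with 4 ≠ −4. So σ is not injective, hence not bijective.
For the follow-up, such an x exists: taking x = −4 ∈ ℝ gives σ(−4) = 16 = σ(4) with −4 ≠ 4.

-4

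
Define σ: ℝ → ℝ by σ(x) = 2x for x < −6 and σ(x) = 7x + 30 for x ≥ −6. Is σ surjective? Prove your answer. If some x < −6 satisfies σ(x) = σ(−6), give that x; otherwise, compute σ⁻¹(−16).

Both pieces are strictly increasing (slopes 2 and 7), so each is injective on its own interval.
The left piece maps (−∞, −6) onto (−∞, −12); the right piece maps [−6, ∞) onto [−12, ∞).
These images together cover ℝ, so σ is surjective.
Because the two images are disjoint, no x < −6 has σ(x) = σ(−6), so we compute σ⁻¹(−16): −16 lies in (−∞, −12), so solve 2x = −16: x = (−16 − 0)/2 = −8.

-8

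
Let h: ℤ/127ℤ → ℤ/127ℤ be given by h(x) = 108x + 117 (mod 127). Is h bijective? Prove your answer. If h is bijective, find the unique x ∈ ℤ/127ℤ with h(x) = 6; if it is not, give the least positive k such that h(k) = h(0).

Suppose h(x_1) = h(x_2) in ℤ/127ℤ. Then 108x_1 + 117 ≡ 108x_2 + 117 (mod 127), therefore 108(x_1 − x_2) ≡ 0 (mod 127).
Since gcd(108, 127) = 1, 108 is invertible modulo 127, so x_1 − x_2 ≡ 0 (mod 127), i.e. x_1 = x_2.
We now compute 108⁻¹ mod 127 explicitly. Euclid's algorithm: 127 = 1·108 + 19, 108 = 5·19 + 13, 19 = 1·13 + 6, 13 = 2·6 + 1; back-substituting gives 1 = 20·108 − 17·127, so 108⁻¹ ≡ 20 (mod 127).
For any y ∈ ℤ/127ℤ, x = 20(y − 117) mod 127 satisfies h(x) = 108·20(y − 117) + 117 ≡ y (since 108·20 ≡ 1 mod 127). So every y has a preimage.
Hence h is bijective.
Since h is bijective, we find h⁻¹(6): we need 108x ≡ 6 − 117 ≡ 16 (mod 127). Using 108⁻¹ = 20: x ≡ 20·16 = 320 = 2·127 + 66, so x = 66.
Check: h(66) = 108·66 + 117 = 7245 = 57·127 + 6 ≡ 6 (mod 127).

66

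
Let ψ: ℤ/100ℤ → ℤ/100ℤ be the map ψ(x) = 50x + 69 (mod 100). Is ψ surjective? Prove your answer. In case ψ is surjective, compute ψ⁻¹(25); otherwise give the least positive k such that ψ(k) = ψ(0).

Since gcd(50, 100) = 50, we have 50x ≡ 0 (mod 50) for all x, so ψ(x) ≡ 19 (mod 50).
But 0 ≢ 19 (mod 50), so 0 ∈ ℤ/100ℤ has no preimage. So ψ is not surjective.
Since ψ is not surjective, we find the least positive k with ψ(k) = ψ(0): this means 50k ≡ 0 (mod 100), i.e. 100 ∣ 50k. Since gcd(50, 100) = 50, dividing through by 50 this holds exactly when 2 ∣ k.
The smallest positive such k is 2.

2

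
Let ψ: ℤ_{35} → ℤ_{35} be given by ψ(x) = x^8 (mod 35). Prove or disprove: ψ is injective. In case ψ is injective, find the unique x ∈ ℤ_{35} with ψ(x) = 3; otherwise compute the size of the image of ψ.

ψ(3): Repeated squaring mod 35: 3^1 ≡ 3, 3^2 ≡ 3² = 9, 3^4 ≡ 9² = 81 ≡ 11, 3^8 ≡ 11² = 121 ≡ 16. So 3^8 ≡ 16 (mod 35).
ψ(4): Repeated squaring mod 35: 4^1 ≡ 4, 4^2 ≡ 4² = 16, 4^4 ≡ 16² = 256 ≡ 11, 4^8 ≡ 11² = 121 ≡ 16. So 4^8 ≡ 16 (mod 35).
So ψ(3) = ψ(4) = 16 while 3 ≠ 4, thus ψ is not injective.
Since ψ is not injective, we determine |image(ψ)|. Computing x^8 mod 35 for each x (by repeated squaring, reducing mod 35 at every step), the values ψ(0), ψ(1), …, ψ(34) are: 0, 1, 11, 16, 16, 25, 1, 21, 1, 11, 30, 16, 11, 1, 21, 15, 11, 16, 16, 11, 15, 21, 1, 11, 16, 30, 11, 1, 21, 1, 25, 16, 16, 11, 1.
The distinct values are {0, 1, 11, 15, 16, 21, 25, 30}; there are 8 of them.

8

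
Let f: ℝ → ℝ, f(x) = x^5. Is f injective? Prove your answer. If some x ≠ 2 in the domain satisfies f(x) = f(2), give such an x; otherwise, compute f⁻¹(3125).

On ℝ, x ↦ x^5 is strictly increasing (since 5 is odd), so f(x_1) = f(x_2) forces x_1 = x_2. So f is injective.
Since x ↦ x^5 is strictly increasing on ℝ, it is injective there, so no x ≠ 2 in the domain has f(x) = f(2). We therefore compute f⁻¹(3125) = 3125^{1/5} = 5 (indeed 5^5 = 3125).

5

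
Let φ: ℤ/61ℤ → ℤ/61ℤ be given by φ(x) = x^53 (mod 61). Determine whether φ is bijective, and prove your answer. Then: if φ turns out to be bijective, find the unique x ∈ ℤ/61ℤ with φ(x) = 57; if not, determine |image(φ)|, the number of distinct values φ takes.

Since 61 is prime, the nonzero elements of ℤ/61ℤ form a cyclic group of order 60.
As gcd(53, 60) = 1, raising to the 53rd power is a bijection on this group: if a^53 ≡ b^53 then (ab^{−1})^53 = 1, and the only element of order dividing gcd(53, 60) = 1 is 1, so a = b.
With φ(0) = 0 this makes φ injective on all of ℤ/61ℤ, hence bijective (finite equal-size domain and codomain). In particular φ is bijective.
Since φ is bijective, we find the preimage of 57. The inverse of x ↦ x^53 on (ℤ/61ℤ)^× is x ↦ x^17, because 53·17 = 901 = 15·60 + 1 ≡ 1 (mod 60) and x^{60} = 1 for x ≠ 0 (Fermat). So φ⁻¹(57) = 57^17 mod 61.
Repeated squaring mod 61: 57^1 ≡ 57, 57^2 ≡ 57² = 3249 ≡ 16, 57^4 ≡ 16² = 256 ≡ 12, 57^8 ≡ 12² = 144 ≡ 22, 57^16 ≡ 22² = 484 ≡ 57. Since 17 = 16 + 1, 57^17 ≡ 57·57: 57·57 = 3249 ≡ 16. So 57^17 ≡ 16 (mod 61).
Hence φ⁻¹(57) = 16.

16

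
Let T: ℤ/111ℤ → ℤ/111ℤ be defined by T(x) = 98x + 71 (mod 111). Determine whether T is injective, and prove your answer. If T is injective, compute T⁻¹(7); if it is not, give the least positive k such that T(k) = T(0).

22

Recall that T is injective if T(x_1) = T(x_2) implies x_1 = x_2.
If T(x_1) = T(x_2), then 98x_1 ≡ 98x_2 (mod 111). Because gcd(98, 111) = 1, we may cancel 98 to get x_1 ≡ x_2 (mod 111).
Therefore T is injective.
We now compute 98⁻¹ mod 111 explicitly. Euclid's algorithm: 111 = 1·98 + 13, 98 = 7·13 + 7, 13 = 1·7 + 6, 7 = 1·6 + 1; back-substituting gives 1 = 17·98 − 15·111, so 98⁻¹ ≡ 17 (mod 111).
Since T is injective, we compute T⁻¹(7): solve 98x + 71 ≡ 7 (mod 111), i.e. 98x ≡ 47 (mod 111).
Multiplying by 98⁻¹ = 17 gives x ≡ 17·47 = 799 = 7·111 + 22 ≡ 22 (mod 111).
Check: T(22) = 98·22 + 71 = 2227 = 20·111 + 7 ≡ 7 (mod 111).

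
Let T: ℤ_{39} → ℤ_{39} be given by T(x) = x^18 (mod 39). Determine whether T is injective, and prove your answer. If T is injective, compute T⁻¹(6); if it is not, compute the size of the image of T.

6

T(1) = 1^18 = 1.
T(4): Repeated squaring mod 39: 4^1 ≡ 4, 4^2 ≡ 4² = 16, 4^4 ≡ 16² = 256 ≡ 22, 4^8 ≡ 22² = 484 ≡ 16, 4^16 ≡ 16² = 256 ≡ 22. Since 18 = 16 + 2, 4^18 ≡ 22·16: 22·16 = 352 ≡ 1. So 4^18 ≡ 1 (mod 39).
So T(1) = T(4) = 1 while 1 ≠ 4, so T is not injective.
Since T is not injective, we determine |image(T)|. Computing x^18 mod 39 for each x (by repeated squaring, reducing mod 39 at every step), the values T(0), T(1), …, T(38) are: 0, 1, 25, 27, 1, 25, 12, 25, 25, 27, 1, 25, 27, 13, 1, 12, 1, 1, 12, 25, 25, 12, 1, 1, 12, 1, 13, 27, 25, 1, 27, 25, 25, 12, 25, 1, 27, 25, 1.
The distinct values are {0, 1, 12, 13, 25, 27}; there are 6 of them.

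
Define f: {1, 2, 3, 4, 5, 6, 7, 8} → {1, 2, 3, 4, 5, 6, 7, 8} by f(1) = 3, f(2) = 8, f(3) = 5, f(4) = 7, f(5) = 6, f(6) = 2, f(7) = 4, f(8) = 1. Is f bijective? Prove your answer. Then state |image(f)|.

8

The values 3, 8, 5, 7, 6, 2, 4, 1 are a permutation of {1, 2, 3, 4, 5, 6, 7, 8}: each element appears exactly once.
So f is injective and surjective, hence bijective.
The image of f is {1, 2, 3, 4, 5, 6, 7, 8}, which has 8 elements.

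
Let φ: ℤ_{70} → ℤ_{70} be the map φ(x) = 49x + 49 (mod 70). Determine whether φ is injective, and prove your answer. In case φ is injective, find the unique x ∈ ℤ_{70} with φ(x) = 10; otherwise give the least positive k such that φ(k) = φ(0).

Recall that φ is injective if φ(a) = φ(b) implies a = b.
We have gcd(49, 70) = 7 > 1. Taking a = 0 and b = 10: φ(0) = 49 and φ(10) = 49·10 + 49 = 539 ≡ 49 (mod 70).
So φ(0) = φ(10) while 0 ≠ 10, thus φ is not injective.
Since φ is not injective, we find the least positive k with φ(k) = φ(0): this means 49k ≡ 0 (mod 70), i.e. 70 ∣ 49k. Since gcd(49, 70) = 7, dividing through by 7 this holds exactly when 10 ∣ 7k, and as gcd(7, 10) = 1, exactly when 10 ∣ k.
The smallest positive such k is 10.

10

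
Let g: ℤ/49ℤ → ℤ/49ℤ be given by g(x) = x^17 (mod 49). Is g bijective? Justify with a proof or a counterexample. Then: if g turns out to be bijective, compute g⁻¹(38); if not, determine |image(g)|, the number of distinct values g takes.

43

g(0) = 0^17 = 0.
g(7): Repeated squaring mod 49: 7^1 ≡ 7, 7^2 ≡ 7² = 49 ≡ 0, 7^4 ≡ 0² = 0, 7^8 ≡ 0² = 0, 7^16 ≡ 0² = 0. Since 17 = 16 + 1, 7^17 ≡ 0·7: 0·7 = 0. So 7^17 ≡ 0 (mod 49).
So g(0) = g(7) = 0 while 0 ≠ 7, therefore g is not injective, hence not bijective.
Since g is not bijective, we determine |image(g)|. Computing x^17 mod 49 for each x (by repeated squaring, reducing mod 49 at every step), the values g(0), g(1), …, g(48) are: 0, 1, 46, 26, 9, 45, 20, 0, 22, 39, 12, 44, 38, 41, 0, 43, 32, 47, 30, 31, 13, 0, 15, 25, 33, 16, 24, 34, 0, 36, 18, 19, 2, 17, 6, 0, 8, 11, 5, 37, 10, 27, 0, 29, 4, 40, 23, 3, 48.
The distinct values are {0, 1, 2, 3, 4, 5, 6, 8, 9, 10, 11, 12, 13, 15, 16, 17, 18, 19, 20, 22, 23, 24, 25, 26, 27, 29, 30, 31, 32, 33, 34, 36, 37, 38, 39, 40, 41, 43, 44, 45, 46, 47, 48}; there are 43 of them.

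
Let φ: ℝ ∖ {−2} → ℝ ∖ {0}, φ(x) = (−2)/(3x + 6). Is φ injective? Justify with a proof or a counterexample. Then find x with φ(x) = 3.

-20/9

Suppose φ(u) = φ(v). Cross-multiplying: (−2)(3v + 6) = (−2)(3u + 6).
Expanding both sides and cancelling the symmetric terms leaves 6·(u − v) = 0. Since 6 ≠ 0, u = v. Thus φ is injective.
Solving φ(x) = 3: cross-multiplying gives −2 = 3(3x + 6), which rearranges to −9x = 20, so x = −20/9.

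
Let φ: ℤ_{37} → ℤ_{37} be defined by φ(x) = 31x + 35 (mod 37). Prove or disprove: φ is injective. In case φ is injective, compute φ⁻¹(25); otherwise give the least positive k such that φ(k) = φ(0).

14

If φ(a) = φ(b), then 31a ≡ 31b (mod 37). Because gcd(31, 37) = 1, we may cancel 31 to get a ≡ b (mod 37).
So φ is injective.
We now compute 31⁻¹ mod 37 explicitly. Euclid's algorithm: 37 = 1·31 + 6, 31 = 5·6 + 1; back-substituting gives 1 = 6·31 − 5·37, so 31⁻¹ ≡ 6 (mod 37).
Since φ is injective, we compute φ⁻¹(25): solve 31x + 35 ≡ 25 (mod 37), i.e. 31x ≡ 27 (mod 37).
Multiplying by 31⁻¹ = 6 gives x ≡ 6·27 = 162 = 4·37 + 14 ≡ 14 (mod 37).
Check: φ(14) = 31·14 + 35 = 469 = 12·37 + 25 ≡ 25 (mod 37).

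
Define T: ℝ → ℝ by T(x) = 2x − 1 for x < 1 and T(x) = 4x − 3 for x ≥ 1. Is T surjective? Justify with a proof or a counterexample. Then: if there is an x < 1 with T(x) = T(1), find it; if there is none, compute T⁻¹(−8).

Both pieces are strictly increasing (slopes 2 and 4), so each is injective on its own interval.
The left piece maps (−∞, 1) onto (−∞, 1); the right piece maps [1, ∞) onto [1, ∞).
These images together cover ℝ, so T is surjective.
Because the two images are disjoint, no x < 1 has T(x) = T(1), so we compute T⁻¹(−8): −8 lies in (−∞, 1), so solve 2x − 1 = −8: x = (−8 + 1)/2 = −7/2.

-7/2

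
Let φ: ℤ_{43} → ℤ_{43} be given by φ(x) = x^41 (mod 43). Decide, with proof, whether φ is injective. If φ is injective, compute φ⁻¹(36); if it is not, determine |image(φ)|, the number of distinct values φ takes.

Since 43 is prime, the nonzero elements of ℤ_{43} form a cyclic group of order 42.
As gcd(41, 42) = 1, raising to the 41st power is a bijection on this group: if x_1^41 ≡ x_2^41 then (x_1x_2^{−1})^41 = 1, and the only element of order dividing gcd(41, 42) = 1 is 1, so x_1 = x_2.
With φ(0) = 0 this makes φ injective on all of ℤ_{43}, hence bijective (finite equal-size domain and codomain). In particular φ is injective.
Since φ is injective, we find the preimage of 36. The inverse of x ↦ x^41 on (ℤ_{43})^× is x ↦ x^41, because 41·41 = 1681 = 40·42 + 1 ≡ 1 (mod 42) and x^{42} = 1 for x ≠ 0 (Fermat). So φ⁻¹(36) = 36^41 mod 43.
Repeated squaring mod 43: 36^1 ≡ 36, 36^2 ≡ 36² = 1296 ≡ 6, 36^4 ≡ 6² = 36, 36^8 ≡ 36² = 1296 ≡ 6, 36^16 ≡ 6² = 36, 36^32 ≡ 36² = 1296 ≡ 6. Since 41 = 32 + 8 + 1, 36^41 ≡ 6·6·36: 6·6 = 36, then 36·36 = 1296 ≡ 6. So 36^41 ≡ 6 (mod 43).
Hence φ⁻¹(36) = 6.

6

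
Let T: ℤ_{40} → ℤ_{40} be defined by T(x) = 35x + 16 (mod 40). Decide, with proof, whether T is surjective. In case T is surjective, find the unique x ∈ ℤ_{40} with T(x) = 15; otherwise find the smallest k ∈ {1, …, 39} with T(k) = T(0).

Since gcd(35, 40) = 5, we have 35x ≡ 0 (mod 5) for all x, so T(x) ≡ 1 (mod 5).
But 0 ≢ 1 (mod 5), so 0 ∈ ℤ_{40} has no preimage. Hence T is not surjective.
Since T is not surjective, we find the least positive k with T(k) = T(0): this means 35k ≡ 0 (mod 40), i.e. 40 ∣ 35k. Since gcd(35, 40) = 5, dividing through by 5 this holds exactly when 8 ∣ 7k, and as gcd(7, 8) = 1, exactly when 8 ∣ k.
The smallest positive such k is 8.

8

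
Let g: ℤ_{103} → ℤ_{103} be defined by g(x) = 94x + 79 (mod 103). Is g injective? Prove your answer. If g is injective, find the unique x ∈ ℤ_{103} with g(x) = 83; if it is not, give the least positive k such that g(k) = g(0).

11

By definition, g is injective when g(u) = g(v) forces u = v.
Suppose g(u) = g(v) in ℤ_{103}. Then 94u + 79 ≡ 94v + 79 (mod 103), thus 94(u − v) ≡ 0 (mod 103).
Since gcd(94, 103) = 1, 94 is invertible modulo 103, thus u − v ≡ 0 (mod 103), i.e. u = v.
Thus g is injective.
We now compute 94⁻¹ mod 103 explicitly. Euclid's algorithm: 103 = 1·94 + 9, 94 = 10·9 + 4, 9 = 2·4 + 1; back-substituting gives 1 = 80·94 − 73·103, so 94⁻¹ ≡ 80 (mod 103).
Since g is injective, we compute g⁻¹(83): solve 94x + 79 ≡ 83 (mod 103), i.e. 94x ≡ 4 (mod 103).
Multiplying by 94⁻¹ = 80 gives x ≡ 80·4 = 320 = 3·103 + 11 ≡ 11 (mod 103).
Check: g(11) = 94·11 + 79 = 1113 = 10·103 + 83 ≡ 83 (mod 103).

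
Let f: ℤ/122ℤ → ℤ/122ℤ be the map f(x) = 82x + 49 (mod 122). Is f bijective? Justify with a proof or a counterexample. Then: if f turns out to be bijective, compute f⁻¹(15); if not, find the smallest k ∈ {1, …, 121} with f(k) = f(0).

We have gcd(82, 122) = 2 > 1. Taking a = 0 and b = 61: f(0) = 49 and f(61) = 82·61 + 49 = 5051 ≡ 49 (mod 122).
So f(0) = f(61) while 0 ≠ 61, therefore f is not injective, hence not bijective.
Since f is not bijective, we find the least positive k with f(k) = f(0): this means 82k ≡ 0 (mod 122), i.e. 122 ∣ 82k. Since gcd(82, 122) = 2, dividing through by 2 this holds exactly when 61 ∣ 41k, and as gcd(41, 61) = 1, exactly when 61 ∣ k.
The smallest positive such k is 61.

61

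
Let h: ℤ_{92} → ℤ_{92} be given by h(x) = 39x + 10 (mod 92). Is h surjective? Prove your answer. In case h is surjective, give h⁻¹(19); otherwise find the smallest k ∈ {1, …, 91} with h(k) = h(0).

Since gcd(39, 92) = 1, 39 is invertible modulo 92. Euclid's algorithm: 92 = 2·39 + 14, 39 = 2·14 + 11, 14 = 1·11 + 3, 11 = 3·3 + 2, 3 = 1·2 + 1; back-substituting gives 1 = 59·39 − 25·92, so 39⁻¹ ≡ 59 (mod 92).
For any y ∈ ℤ_{92}, x = 59(y − 10) mod 92 satisfies h(x) = 39·59(y − 10) + 10 ≡ y (since 39·59 ≡ 1 mod 92). So every y has a preimage.
Therefore h is surjective.
Since h is surjective, we find h⁻¹(19): we need 39x ≡ 19 − 10 ≡ 9 (mod 92). Using 39⁻¹ = 59: x ≡ 59·9 = 531 = 5·92 + 71, so x = 71.
Check: h(71) = 39·71 + 10 = 2779 = 30·92 + 19 ≡ 19 (mod 92).

71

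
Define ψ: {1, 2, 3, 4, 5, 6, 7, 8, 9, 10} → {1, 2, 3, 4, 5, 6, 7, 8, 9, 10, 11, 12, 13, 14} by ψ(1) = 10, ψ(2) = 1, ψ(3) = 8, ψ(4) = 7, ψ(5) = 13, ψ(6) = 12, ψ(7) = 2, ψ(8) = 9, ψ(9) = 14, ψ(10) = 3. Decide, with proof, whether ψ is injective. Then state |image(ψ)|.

The values ψ(1), …, ψ(10) are 10, 1, 8, 7, 13, 12, 2, 9, 14, 3 — all distinct.
So ψ(x_1) = ψ(x_2) only when x_1 = x_2, and ψ is injective.
The image of ψ is {1, 2, 3, 7, 8, 9, 10, 12, 13, 14}, which has 10 elements.

10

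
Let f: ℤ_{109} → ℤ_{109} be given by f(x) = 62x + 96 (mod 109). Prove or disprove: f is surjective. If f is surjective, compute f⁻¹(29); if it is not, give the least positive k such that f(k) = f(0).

71

Recall that surjectivity means every element of the codomain has a preimage under f.
Since gcd(62, 109) = 1, 62 is invertible modulo 109. Euclid's algorithm: 109 = 1·62 + 47, 62 = 1·47 + 15, 47 = 3·15 + 2, 15 = 7·2 + 1; back-substituting gives 1 = 51·62 − 29·109, so 62⁻¹ ≡ 51 (mod 109).
Then y ↦ 51(y − 96) is a two-sided inverse to f, so every y ∈ ℤ_{109} has a preimage.
Therefore f is surjective.
Since f is surjective, we compute f⁻¹(29): solve 62x + 96 ≡ 29 (mod 109), i.e. 62x ≡ 42 (mod 109).
Multiplying by 62⁻¹ = 51 gives x ≡ 51·42 = 2142 = 19·109 + 71 ≡ 71 (mod 109).
Check: f(71) = 62·71 + 96 = 4498 = 41·109 + 29 ≡ 29 (mod 109).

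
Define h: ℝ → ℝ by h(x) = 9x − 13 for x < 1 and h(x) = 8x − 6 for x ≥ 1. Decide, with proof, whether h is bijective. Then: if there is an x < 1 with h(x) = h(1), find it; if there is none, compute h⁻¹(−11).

Both pieces are strictly increasing (slopes 9 and 8), so each is injective on its own interval.
The left piece maps (−∞, 1) onto (−∞, −4); the right piece maps [1, ∞) onto [2, ∞).
The images leave a gap (−4 has no preimage), so h is not surjective, hence not bijective.
Because the two images are disjoint, no x < 1 has h(x) = h(1), so we compute h⁻¹(−11): −11 lies in (−∞, −4), so solve 9x − 13 = −11: x = (−11 + 13)/9 = 2/9.

2/9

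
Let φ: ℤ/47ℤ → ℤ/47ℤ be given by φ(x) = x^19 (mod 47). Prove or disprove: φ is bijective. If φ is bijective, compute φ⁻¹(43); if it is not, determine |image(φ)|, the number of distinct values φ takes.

20

Since 47 is prime, the nonzero elements of ℤ/47ℤ form a cyclic group of order 46.
As gcd(19, 46) = 1, raising to the 19th power is a bijection on this group: if s^19 ≡ t^19 then (st^{−1})^19 = 1, and the only element of order dividing gcd(19, 46) = 1 is 1, so s = t.
With φ(0) = 0 this makes φ injective on all of ℤ/47ℤ, hence bijective (finite equal-size domain and codomain). In particular φ is bijective.
Since φ is bijective, we find the preimage of 43. The inverse of x ↦ x^19 on (ℤ/47ℤ)^× is x ↦ x^17, because 19·17 = 323 = 7·46 + 1 ≡ 1 (mod 46) and x^{46} = 1 for x ≠ 0 (Fermat). So φ⁻¹(43) = 43^17 mod 47.
Repeated squaring mod 47: 43^1 ≡ 43, 43^2 ≡ 43² = 1849 ≡ 16, 43^4 ≡ 16² = 256 ≡ 21, 43^8 ≡ 21² = 441 ≡ 18, 43^16 ≡ 18² = 324 ≡ 42. Since 17 = 16 + 1, 43^17 ≡ 42·43: 42·43 = 1806 ≡ 20. So 43^17 ≡ 20 (mod 47).
Hence φ⁻¹(43) = 20.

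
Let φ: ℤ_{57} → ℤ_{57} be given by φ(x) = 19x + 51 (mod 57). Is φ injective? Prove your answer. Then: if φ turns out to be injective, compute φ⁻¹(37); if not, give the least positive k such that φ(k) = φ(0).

3

By definition, injectivity means: for all s, t in the domain, φ(s) = φ(t) implies s = t.
We have gcd(19, 57) = 19 > 1. Taking s = 0 and t = 3: φ(0) = 51 and φ(3) = 19·3 + 51 = 108 ≡ 51 (mod 57).
So φ(0) = φ(3) while 0 ≠ 3, so φ is not injective.
Since φ is not injective, we find the least positive k with φ(k) = φ(0): this means 19k ≡ 0 (mod 57), i.e. 57 ∣ 19k. Since gcd(19, 57) = 19, dividing through by 19 this holds exactly when 3 ∣ k.
The smallest positive such k is 3.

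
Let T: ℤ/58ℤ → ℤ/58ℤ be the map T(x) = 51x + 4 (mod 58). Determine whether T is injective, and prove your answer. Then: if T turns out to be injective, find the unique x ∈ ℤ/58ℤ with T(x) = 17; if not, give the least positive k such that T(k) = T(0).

23

Suppose T(a) = T(b) in ℤ/58ℤ. Then 51a + 4 ≡ 51b + 4 (mod 58), so 51(a − b) ≡ 0 (mod 58).
Since gcd(51, 58) = 1, 51 is invertible modulo 58, thus a − b ≡ 0 (mod 58), i.e. a = b.
Hence T is injective.
We now compute 51⁻¹ mod 58 explicitly. Euclid's algorithm: 58 = 1·51 + 7, 51 = 7·7 + 2, 7 = 3·2 + 1; back-substituting gives 1 = 33·51 − 29·58, so 51⁻¹ ≡ 33 (mod 58).
Since T is injective, we compute T⁻¹(17): solve 51x + 4 ≡ 17 (mod 58), i.e. 51x ≡ 13 (mod 58).
Multiplying by 51⁻¹ = 33 gives x ≡ 33·13 = 429 = 7·58 + 23 ≡ 23 (mod 58).
Check: T(23) = 51·23 + 4 = 1177 = 20·58 + 17 ≡ 17 (mod 58).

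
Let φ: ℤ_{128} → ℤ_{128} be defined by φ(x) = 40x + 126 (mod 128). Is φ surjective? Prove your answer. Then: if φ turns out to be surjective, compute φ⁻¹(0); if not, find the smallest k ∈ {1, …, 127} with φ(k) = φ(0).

Recall that surjectivity means every element of the codomain has a preimage under φ.
Since gcd(40, 128) = 8, we have 40x ≡ 0 (mod 8) for all x, so φ(x) ≡ 6 (mod 8).
But 0 ≢ 6 (mod 8), so 0 ∈ ℤ_{128} has no preimage. Therefore φ is not surjective.
Since φ is not surjective, we find the least positive k with φ(k) = φ(0): this means 40k ≡ 0 (mod 128), i.e. 128 ∣ 40k. Since gcd(40, 128) = 8, dividing through by 8 this holds exactly when 16 ∣ 5k, and as gcd(5, 16) = 1, exactly when 16 ∣ k.
The smallest positive such k is 16.

16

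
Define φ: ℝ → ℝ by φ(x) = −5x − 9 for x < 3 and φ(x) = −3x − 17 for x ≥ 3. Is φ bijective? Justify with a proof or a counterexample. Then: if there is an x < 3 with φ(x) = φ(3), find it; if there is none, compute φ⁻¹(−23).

Both pieces are strictly decreasing (slopes −5 and −3), so each is injective on its own interval.
The left piece maps (−∞, 3) onto (−24, ∞); the right piece maps [3, ∞) onto (−∞, −26].
The images leave a gap (−24 has no preimage), so φ is not surjective, hence not bijective.
Because the two images are disjoint, no x < 3 has φ(x) = φ(3), so we compute φ⁻¹(−23): −23 lies in (−24, ∞), so solve −5x − 9 = −23: x = (−23 + 9)/(−5) = 14/5.

14/5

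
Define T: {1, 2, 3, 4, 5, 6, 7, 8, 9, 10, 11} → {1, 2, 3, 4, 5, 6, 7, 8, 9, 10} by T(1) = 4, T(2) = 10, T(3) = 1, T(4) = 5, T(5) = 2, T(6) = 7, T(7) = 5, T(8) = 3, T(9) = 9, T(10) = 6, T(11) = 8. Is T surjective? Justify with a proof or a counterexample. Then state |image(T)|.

10

Every element of the codomain has a preimage: 1 = T(3), 2 = T(5), 3 = T(8), 4 = T(1), 5 = T(4), 6 = T(10), 7 = T(6), 8 = T(11), 9 = T(9), 10 = T(2).
Thus T is surjective.
The image of T is {1, 2, 3, 4, 5, 6, 7, 8, 9, 10}, which has 10 elements.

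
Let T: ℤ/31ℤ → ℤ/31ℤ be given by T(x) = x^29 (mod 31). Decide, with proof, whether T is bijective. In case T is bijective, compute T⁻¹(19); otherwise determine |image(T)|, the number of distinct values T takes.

Since 31 is prime, the nonzero elements of ℤ/31ℤ form a cyclic group of order 30.
As gcd(29, 30) = 1, raising to the 29th power is a bijection on this group: if s^29 ≡ t^29 then (st^{−1})^29 = 1, and the only element of order dividing gcd(29, 30) = 1 is 1, so s = t.
With T(0) = 0 this makes T injective on all of ℤ/31ℤ, hence bijective (finite equal-size domain and codomain). In particular T is bijective.
Since T is bijective, we find the preimage of 19. The inverse of x ↦ x^29 on (ℤ/31ℤ)^× is x ↦ x^29, because 29·29 = 841 = 28·30 + 1 ≡ 1 (mod 30) and x^{30} = 1 for x ≠ 0 (Fermat). So T⁻¹(19) = 19^29 mod 31.
Repeated squaring mod 31: 19^1 ≡ 19, 19^2 ≡ 19² = 361 ≡ 20, 19^4 ≡ 20² = 400 ≡ 28, 19^8 ≡ 28² = 784 ≡ 9, 19^16 ≡ 9² = 81 ≡ 19. Since 29 = 16 + 8 + 4 + 1, 19^29 ≡ 19·9·28·19: 19·9 = 171 ≡ 16, then 16·28 = 448 ≡ 14, then 14·19 = 266 ≡ 18. So 19^29 ≡ 18 (mod 31).
Hence T⁻¹(19) = 18.

18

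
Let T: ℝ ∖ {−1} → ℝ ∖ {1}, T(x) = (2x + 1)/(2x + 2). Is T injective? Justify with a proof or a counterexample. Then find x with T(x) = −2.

Suppose T(s) = T(t). Cross-multiplying: (2s + 1)(2t + 2) = (2t + 1)(2s + 2).
Expanding both sides and cancelling the symmetric terms leaves 2·(s − t) = 0. Since 2 ≠ 0, s = t. So T is injective.
Solving T(x) = −2: cross-multiplying gives 2x + 1 = −2(2x + 2), which rearranges to 6x = −5, so x = −5/6.

-5/6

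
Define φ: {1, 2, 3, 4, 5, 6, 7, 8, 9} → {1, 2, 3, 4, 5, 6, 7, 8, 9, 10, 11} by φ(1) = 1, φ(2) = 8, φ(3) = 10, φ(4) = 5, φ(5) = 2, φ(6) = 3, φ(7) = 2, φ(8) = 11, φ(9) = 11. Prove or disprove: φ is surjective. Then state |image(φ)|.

No element maps to 4, so φ is not surjective.
The image of φ is {1, 2, 3, 5, 8, 10, 11}, which has 7 elements.

7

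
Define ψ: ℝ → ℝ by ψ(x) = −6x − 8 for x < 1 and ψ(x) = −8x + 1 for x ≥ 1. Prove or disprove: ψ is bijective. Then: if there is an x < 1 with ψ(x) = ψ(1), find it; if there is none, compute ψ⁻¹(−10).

Both pieces are strictly decreasing (slopes −6 and −8), so each is injective on its own interval.
The left piece maps (−∞, 1) onto (−14, ∞); the right piece maps [1, ∞) onto (−∞, −7].
These images overlap. In particular ψ(1) = −7 (right piece), and solving −6x − 8 = −7 on the left piece gives x = −1/6 < 1.
So ψ(−1/6) = ψ(1) with −1/6 ≠ 1, and ψ is not injective, hence not bijective. This x = −1/6 is the requested value below 1.

-1/6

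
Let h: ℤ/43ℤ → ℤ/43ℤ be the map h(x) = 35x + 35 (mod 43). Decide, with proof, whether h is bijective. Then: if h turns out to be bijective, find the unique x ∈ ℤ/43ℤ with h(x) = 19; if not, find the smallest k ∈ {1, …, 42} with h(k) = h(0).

Suppose h(a) = h(b) in ℤ/43ℤ. Then 35a + 35 ≡ 35b + 35 (mod 43), hence 35(a − b) ≡ 0 (mod 43).
Since gcd(35, 43) = 1, 35 is invertible modulo 43, hence a − b ≡ 0 (mod 43), i.e. a = b.
We now compute 35⁻¹ mod 43 explicitly. Euclid's algorithm: 43 = 1·35 + 8, 35 = 4·8 + 3, 8 = 2·3 + 2, 3 = 1·2 + 1; back-substituting gives 1 = 16·35 − 13·43, so 35⁻¹ ≡ 16 (mod 43).
Then y ↦ 16(y − 35) is a two-sided inverse to h, so every y ∈ ℤ/43ℤ has a preimage.
Therefore h is bijective.
Since h is bijective, we find h⁻¹(19): we need 35x ≡ 19 − 35 ≡ 27 (mod 43). Using 35⁻¹ = 16: x ≡ 16·27 = 432 = 10·43 + 2, so x = 2.
Check: h(2) = 35·2 + 35 = 105 = 2·43 + 19 ≡ 19 (mod 43).

2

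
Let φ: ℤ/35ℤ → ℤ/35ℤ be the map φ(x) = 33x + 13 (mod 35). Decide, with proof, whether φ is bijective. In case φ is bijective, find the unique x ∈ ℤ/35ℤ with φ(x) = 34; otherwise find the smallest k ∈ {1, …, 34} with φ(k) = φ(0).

7

By definition, φ is injective when φ(u) = φ(v) forces u = v.
Suppose φ(u) = φ(v) in ℤ/35ℤ. Then 33u + 13 ≡ 33v + 13 (mod 35), so 33(u − v) ≡ 0 (mod 35).
Since gcd(33, 35) = 1, 33 is invertible modulo 35, hence u − v ≡ 0 (mod 35), i.e. u = v.
We now compute 33⁻¹ mod 35 explicitly. Euclid's algorithm: 35 = 1·33 + 2, 33 = 16·2 + 1; back-substituting gives 1 = 17·33 − 16·35, so 33⁻¹ ≡ 17 (mod 35).
For any y ∈ ℤ/35ℤ, x = 17(y − 13) mod 35 satisfies φ(x) = 33·17(y − 13) + 13 ≡ y (since 33·17 ≡ 1 mod 35). So every y has a preimage.
Hence φ is bijective.
Since φ is bijective, we compute φ⁻¹(34): solve 33x + 13 ≡ 34 (mod 35), i.e. 33x ≡ 21 (mod 35).
Multiplying by 33⁻¹ = 17 gives x ≡ 17·21 = 357 = 10·35 + 7 ≡ 7 (mod 35).
Check: φ(7) = 33·7 + 13 = 244 = 6·35 + 34 ≡ 34 (mod 35).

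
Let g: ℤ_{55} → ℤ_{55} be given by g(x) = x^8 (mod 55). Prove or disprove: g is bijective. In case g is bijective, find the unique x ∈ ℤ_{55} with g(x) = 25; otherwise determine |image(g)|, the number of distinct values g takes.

g(4): Repeated squaring mod 55: 4^1 ≡ 4, 4^2 ≡ 4² = 16, 4^4 ≡ 16² = 256 ≡ 36, 4^8 ≡ 36² = 1296 ≡ 31. So 4^8 ≡ 31 (mod 55).
g(7): Repeated squaring mod 55: 7^1 ≡ 7, 7^2 ≡ 7² = 49, 7^4 ≡ 49² = 2401 ≡ 36, 7^8 ≡ 36² = 1296 ≡ 31. So 7^8 ≡ 31 (mod 55).
So g(4) = g(7) = 31 while 4 ≠ 7, therefore g is not injective, hence not bijective.
Since g is not bijective, we determine |image(g)|. Computing x^8 mod 55 for each x (by repeated squaring, reducing mod 55 at every step), the values g(0), g(1), …, g(54) are: 0, 1, 36, 16, 31, 15, 26, 31, 16, 36, 45, 11, 1, 36, 16, 20, 26, 26, 31, 16, 25, 1, 11, 1, 36, 5, 31, 26, 26, 31, 5, 36, 1, 11, 1, 25, 16, 31, 26, 26, 20, 16, 36, 1, 11, 45, 36, 16, 31, 26, 15, 31, 16, 36, 1.
The distinct values are {0, 1, 5, 11, 15, 16, 20, 25, 26, 31, 36, 45}; there are 12 of them.

12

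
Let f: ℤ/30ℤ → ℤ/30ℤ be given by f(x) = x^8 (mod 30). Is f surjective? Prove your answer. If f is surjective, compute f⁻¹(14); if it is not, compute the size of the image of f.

8

f(2): Repeated squaring mod 30: 2^1 ≡ 2, 2^2 ≡ 2² = 4, 2^4 ≡ 4² = 16, 2^8 ≡ 16² = 256 ≡ 16. So 2^8 ≡ 16 (mod 30).
f(4): Repeated squaring mod 30: 4^1 ≡ 4, 4^2 ≡ 4² = 16, 4^4 ≡ 16² = 256 ≡ 16, 4^8 ≡ 16² = 256 ≡ 16. So 4^8 ≡ 16 (mod 30).
So f(2) = f(4) = 16 while 2 ≠ 4, therefore f is not injective.
A non-injective map from the 30-element set ℤ/30ℤ to itself takes at most 29 distinct values, so it cannot be surjective. Hence f is not surjective.
Since f is not surjective, we determine |image(f)|. Computing x^8 mod 30 for each x (by repeated squaring, reducing mod 30 at every step), the values f(0), f(1), …, f(29) are: 0, 1, 16, 21, 16, 25, 6, 1, 16, 21, 10, 1, 6, 1, 16, 15, 16, 1, 6, 1, 10, 21, 16, 1, 6, 25, 16, 21, 16, 1.
The distinct values are {0, 1, 6, 10, 15, 16, 21, 25}; there are 8 of them.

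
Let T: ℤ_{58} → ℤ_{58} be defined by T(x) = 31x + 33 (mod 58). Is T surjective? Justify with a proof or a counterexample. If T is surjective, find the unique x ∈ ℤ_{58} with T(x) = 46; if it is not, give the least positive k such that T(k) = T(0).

21

Since gcd(31, 58) = 1, 31 is invertible modulo 58. Euclid's algorithm: 58 = 1·31 + 27, 31 = 1·27 + 4, 27 = 6·4 + 3, 4 = 1·3 + 1; back-substituting gives 1 = 15·31 − 8·58, so 31⁻¹ ≡ 15 (mod 58).
Then y ↦ 15(y − 33) is a two-sided inverse to T, so every y ∈ ℤ_{58} has a preimage.
Therefore T is surjective.
Since T is surjective, we compute T⁻¹(46): solve 31x + 33 ≡ 46 (mod 58), i.e. 31x ≡ 13 (mod 58).
Multiplying by 31⁻¹ = 15 gives x ≡ 15·13 = 195 = 3·58 + 21 ≡ 21 (mod 58).
Check: T(21) = 31·21 + 33 = 684 = 11·58 + 46 ≡ 46 (mod 58).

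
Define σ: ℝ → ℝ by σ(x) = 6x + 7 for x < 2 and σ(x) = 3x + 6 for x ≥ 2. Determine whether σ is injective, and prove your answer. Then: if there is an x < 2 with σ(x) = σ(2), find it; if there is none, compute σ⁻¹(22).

Both pieces are strictly increasing (slopes 6 and 3), so each is injective on its own interval.
The left piece maps (−∞, 2) onto (−∞, 19); the right piece maps [2, ∞) onto [12, ∞).
These images overlap. In particular σ(2) = 12 (right piece), and solving 6x + 7 = 12 on the left piece gives x = 5/6 < 2.
So σ(5/6) = σ(2) with 5/6 ≠ 2, and σ is not injective. This x = 5/6 is the requested value below 2.

5/6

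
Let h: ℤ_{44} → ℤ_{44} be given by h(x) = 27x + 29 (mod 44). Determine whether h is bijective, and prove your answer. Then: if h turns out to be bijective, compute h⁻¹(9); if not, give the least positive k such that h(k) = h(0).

40

Suppose h(u) = h(v) in ℤ_{44}. Then 27u + 29 ≡ 27v + 29 (mod 44), therefore 27(u − v) ≡ 0 (mod 44).
Since gcd(27, 44) = 1, 27 is invertible modulo 44, so u − v ≡ 0 (mod 44), i.e. u = v.
We now compute 27⁻¹ mod 44 explicitly. Euclid's algorithm: 44 = 1·27 + 17, 27 = 1·17 + 10, 17 = 1·10 + 7, 10 = 1·7 + 3, 7 = 2·3 + 1; back-substituting gives 1 = 31·27 − 19·44, so 27⁻¹ ≡ 31 (mod 44).
For any y ∈ ℤ_{44}, x = 31(y − 29) mod 44 satisfies h(x) = 27·31(y − 29) + 29 ≡ y (since 27·31 ≡ 1 mod 44). So every y has a preimage.
Thus h is bijective.
Since h is bijective, we compute h⁻¹(9): solve 27x + 29 ≡ 9 (mod 44), i.e. 27x ≡ 24 (mod 44).
Multiplying by 27⁻¹ = 31 gives x ≡ 31·24 = 744 = 16·44 + 40 ≡ 40 (mod 44).
Check: h(40) = 27·40 + 29 = 1109 = 25·44 + 9 ≡ 9 (mod 44).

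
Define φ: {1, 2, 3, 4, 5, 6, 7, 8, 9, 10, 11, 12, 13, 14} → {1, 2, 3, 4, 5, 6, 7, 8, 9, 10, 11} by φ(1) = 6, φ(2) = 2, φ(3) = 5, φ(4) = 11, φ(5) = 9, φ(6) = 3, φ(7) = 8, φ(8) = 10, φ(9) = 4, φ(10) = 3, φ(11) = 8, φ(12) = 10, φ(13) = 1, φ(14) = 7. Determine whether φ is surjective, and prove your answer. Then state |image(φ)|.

11

Every element of the codomain has a preimage: 1 = φ(13), 2 = φ(2), 3 = φ(6), 4 = φ(9), 5 = φ(3), 6 = φ(1), 7 = φ(14), 8 = φ(7), 9 = φ(5), 10 = φ(8), 11 = φ(4).
Hence φ is surjective.
The image of φ is {1, 2, 3, 4, 5, 6, 7, 8, 9, 10, 11}, which has 11 elements.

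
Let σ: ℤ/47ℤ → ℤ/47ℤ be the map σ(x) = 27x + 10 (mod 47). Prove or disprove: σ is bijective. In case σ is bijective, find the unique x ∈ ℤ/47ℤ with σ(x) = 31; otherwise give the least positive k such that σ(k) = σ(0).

6

If σ(a) = σ(b), then 27a ≡ 27b (mod 47). Because gcd(27, 47) = 1, we may cancel 27 to get a ≡ b (mod 47).
We now compute 27⁻¹ mod 47 explicitly. Euclid's algorithm: 47 = 1·27 + 20, 27 = 1·20 + 7, 20 = 2·7 + 6, 7 = 1·6 + 1; back-substituting gives 1 = 7·27 − 4·47, so 27⁻¹ ≡ 7 (mod 47).
Then y ↦ 7(y − 10) is a two-sided inverse to σ, so every y ∈ ℤ/47ℤ has a preimage.
Therefore σ is bijective.
Since σ is bijective, we compute σ⁻¹(31): solve 27x + 10 ≡ 31 (mod 47), i.e. 27x ≡ 21 (mod 47).
Multiplying by 27⁻¹ = 7 gives x ≡ 7·21 = 147 = 3·47 + 6 ≡ 6 (mod 47).
Check: σ(6) = 27·6 + 10 = 172 = 3·47 + 31 ≡ 31 (mod 47).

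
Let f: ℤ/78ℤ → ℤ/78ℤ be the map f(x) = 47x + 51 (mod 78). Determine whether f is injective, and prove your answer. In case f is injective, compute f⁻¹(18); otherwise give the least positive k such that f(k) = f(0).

If f(a) = f(b), then 47a ≡ 47b (mod 78). Because gcd(47, 78) = 1, we may cancel 47 to get a ≡ b (mod 78).
So f is injective.
We now compute 47⁻¹ mod 78 explicitly. Euclid's algorithm: 78 = 1·47 + 31, 47 = 1·31 + 16, 31 = 1·16 + 15, 16 = 1·15 + 1; back-substituting gives 1 = 5·47 − 3·78, so 47⁻¹ ≡ 5 (mod 78).
Since f is injective, we compute f⁻¹(18): solve 47x + 51 ≡ 18 (mod 78), i.e. 47x ≡ 45 (mod 78).
Multiplying by 47⁻¹ = 5 gives x ≡ 5·45 = 225 = 2·78 + 69 ≡ 69 (mod 78).
Check: f(69) = 47·69 + 51 = 3294 = 42·78 + 18 ≡ 18 (mod 78).

69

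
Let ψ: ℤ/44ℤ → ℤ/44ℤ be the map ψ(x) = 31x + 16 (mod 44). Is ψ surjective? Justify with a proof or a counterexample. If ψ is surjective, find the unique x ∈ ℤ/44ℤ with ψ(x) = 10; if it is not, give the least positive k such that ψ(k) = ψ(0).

Since gcd(31, 44) = 1, 31 is invertible modulo 44. Euclid's algorithm: 44 = 1·31 + 13, 31 = 2·13 + 5, 13 = 2·5 + 3, 5 = 1·3 + 2, 3 = 1·2 + 1; back-substituting gives 1 = 27·31 − 19·44, so 31⁻¹ ≡ 27 (mod 44).
Then y ↦ 27(y − 16) is a two-sided inverse to ψ, so every y ∈ ℤ/44ℤ has a preimage.
Thus ψ is surjective.
Since ψ is surjective, we compute ψ⁻¹(10): solve 31x + 16 ≡ 10 (mod 44), i.e. 31x ≡ 38 (mod 44).
Multiplying by 31⁻¹ = 27 gives x ≡ 27·38 = 1026 = 23·44 + 14 ≡ 14 (mod 44).
Check: ψ(14) = 31·14 + 16 = 450 = 10·44 + 10 ≡ 10 (mod 44).

14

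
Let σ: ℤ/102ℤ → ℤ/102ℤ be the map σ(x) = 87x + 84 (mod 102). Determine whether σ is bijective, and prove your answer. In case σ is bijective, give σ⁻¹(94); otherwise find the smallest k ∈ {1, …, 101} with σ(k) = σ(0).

Recall: σ is injective when σ(x_1) = σ(x_2) forces x_1 = x_2.
We have gcd(87, 102) = 3 > 1. Taking x_1 = 0 and x_2 = 34: σ(0) = 84 and σ(34) = 87·34 + 84 = 3042 ≡ 84 (mod 102).
So σ(0) = σ(34) while 0 ≠ 34, so σ is not injective, hence not bijective.
Since σ is not bijective, we find the least positive k with σ(k) = σ(0): this means 87k ≡ 0 (mod 102), i.e. 102 ∣ 87k. Since gcd(87, 102) = 3, dividing through by 3 this holds exactly when 34 ∣ 29k, and as gcd(29, 34) = 1, exactly when 34 ∣ k.
The smallest positive such k is 34.

34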